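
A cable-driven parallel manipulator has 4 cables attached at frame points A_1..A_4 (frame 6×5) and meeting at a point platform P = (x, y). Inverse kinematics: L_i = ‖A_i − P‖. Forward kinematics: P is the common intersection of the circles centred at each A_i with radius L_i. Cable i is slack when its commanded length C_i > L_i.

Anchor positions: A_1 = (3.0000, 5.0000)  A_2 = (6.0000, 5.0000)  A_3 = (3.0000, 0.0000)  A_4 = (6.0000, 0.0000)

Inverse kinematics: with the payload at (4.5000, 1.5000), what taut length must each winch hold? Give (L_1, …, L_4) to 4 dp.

(3.8079, 3.8079, 2.1213, 2.1213)

cable 1: Δx=-1.5000, Δy=3.5000; L_1 = √(Δx²+Δy²) = 3.8079
cable 2: Δx=1.5000, Δy=3.5000; L_2 = √(Δx²+Δy²) = 3.8079
cable 3: Δx=-1.5000, Δy=-1.5000; L_3 = √(Δx²+Δy²) = 2.1213
cable 4: Δx=1.5000, Δy=-1.5000; L_4 = √(Δx²+Δy²) = 2.1213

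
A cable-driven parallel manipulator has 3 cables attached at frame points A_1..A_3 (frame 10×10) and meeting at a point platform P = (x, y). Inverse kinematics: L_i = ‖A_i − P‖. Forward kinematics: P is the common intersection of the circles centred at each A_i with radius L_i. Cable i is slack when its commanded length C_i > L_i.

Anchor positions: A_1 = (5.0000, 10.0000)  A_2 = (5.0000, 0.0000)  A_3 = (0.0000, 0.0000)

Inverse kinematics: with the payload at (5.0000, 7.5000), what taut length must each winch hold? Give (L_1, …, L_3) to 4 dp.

(2.5000, 7.5000, 9.0139)

cable 1: Δx=0.0000, Δy=2.5000; L_1 = √(Δx²+Δy²) = 2.5000
cable 2: Δx=0.0000, Δy=-7.5000; L_2 = √(Δx²+Δy²) = 7.5000
cable 3: Δx=-5.0000, Δy=-7.5000; L_3 = √(Δx²+Δy²) = 9.0139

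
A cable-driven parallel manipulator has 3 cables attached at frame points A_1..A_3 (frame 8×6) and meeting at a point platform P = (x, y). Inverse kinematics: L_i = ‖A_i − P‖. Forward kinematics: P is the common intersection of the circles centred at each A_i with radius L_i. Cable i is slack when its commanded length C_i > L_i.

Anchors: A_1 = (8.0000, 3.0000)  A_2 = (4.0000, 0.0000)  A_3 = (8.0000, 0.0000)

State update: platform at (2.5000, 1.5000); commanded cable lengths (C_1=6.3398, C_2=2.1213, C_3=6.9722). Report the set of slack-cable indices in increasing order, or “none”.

cable 1: L_1 = ‖A_1−P‖ = 5.7009;  C_1 = 6.3398 → slack
cable 2: L_2 = ‖A_2−P‖ = 2.1213;  C_2 = 2.1213 → taut
cable 3: L_3 = ‖A_3−P‖ = 5.7009;  C_3 = 6.9722 → slack

1, 3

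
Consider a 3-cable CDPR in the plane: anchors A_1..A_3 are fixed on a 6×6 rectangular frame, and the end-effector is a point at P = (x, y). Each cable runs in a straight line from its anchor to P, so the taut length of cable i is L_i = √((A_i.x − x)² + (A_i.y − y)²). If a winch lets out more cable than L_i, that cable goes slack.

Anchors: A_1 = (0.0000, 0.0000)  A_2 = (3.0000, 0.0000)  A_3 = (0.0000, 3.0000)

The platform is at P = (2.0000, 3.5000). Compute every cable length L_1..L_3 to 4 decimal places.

L_1: Δ = A_1−P = (-2.0000, -3.5000) → ‖Δ‖ = √16.2500 = 4.0311
L_2: Δ = A_2−P = (1.0000, -3.5000) → ‖Δ‖ = √13.2500 = 3.6401
L_3: Δ = A_3−P = (-2.0000, -0.5000) → ‖Δ‖ = √4.2500 = 2.0616

(4.0311, 3.6401, 2.0616)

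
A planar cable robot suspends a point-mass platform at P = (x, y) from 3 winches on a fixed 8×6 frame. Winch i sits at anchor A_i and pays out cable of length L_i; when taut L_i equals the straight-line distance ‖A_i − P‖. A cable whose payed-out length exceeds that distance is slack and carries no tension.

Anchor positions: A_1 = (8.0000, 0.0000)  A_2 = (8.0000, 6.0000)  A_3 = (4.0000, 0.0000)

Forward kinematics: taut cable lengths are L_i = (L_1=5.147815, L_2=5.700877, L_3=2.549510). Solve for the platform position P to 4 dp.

(3.5000, 2.5000)

circle eqns → linear via eq_j − eq_1; set k_j = A_j·A_j − L_j²
k_1 = 64.0000+0.0000−26.5000 = 37.5000
0.0000·x − 12.0000·y = k_1−k_2 = -30.0000
8.0000·x + 0.0000·y = k_1−k_3 = 28.0000
solve first two rows → x=3.5000, y=2.5000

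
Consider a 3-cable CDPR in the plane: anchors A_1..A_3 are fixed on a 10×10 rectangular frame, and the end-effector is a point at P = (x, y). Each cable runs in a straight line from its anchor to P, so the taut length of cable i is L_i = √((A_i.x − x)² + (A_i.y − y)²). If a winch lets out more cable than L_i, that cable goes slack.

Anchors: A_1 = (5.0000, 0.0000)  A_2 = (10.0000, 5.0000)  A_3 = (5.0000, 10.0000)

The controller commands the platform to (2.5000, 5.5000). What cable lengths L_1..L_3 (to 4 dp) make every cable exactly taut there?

L_1: Δ = A_1−P = (2.5000, -5.5000) → ‖Δ‖ = √36.5000 = 6.0415
L_2: Δ = A_2−P = (7.5000, -0.5000) → ‖Δ‖ = √56.5000 = 7.5166
L_3: Δ = A_3−P = (2.5000, 4.5000) → ‖Δ‖ = √26.5000 = 5.1478

(6.0415, 7.5166, 5.1478)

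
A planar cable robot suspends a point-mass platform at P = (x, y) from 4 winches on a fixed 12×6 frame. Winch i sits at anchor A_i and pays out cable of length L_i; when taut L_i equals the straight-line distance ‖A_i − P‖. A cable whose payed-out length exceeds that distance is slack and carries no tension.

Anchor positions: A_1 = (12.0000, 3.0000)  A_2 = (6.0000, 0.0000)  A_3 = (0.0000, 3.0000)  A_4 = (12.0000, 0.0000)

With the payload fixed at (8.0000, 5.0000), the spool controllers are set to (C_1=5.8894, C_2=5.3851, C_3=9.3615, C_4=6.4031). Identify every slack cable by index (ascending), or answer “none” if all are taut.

i=1: geometric 4.4721 vs commanded 5.8894 ⇒ slack
i=2: geometric 5.3852 vs commanded 5.3851 ⇒ taut
i=3: geometric 8.2462 vs commanded 9.3615 ⇒ slack
i=4: geometric 6.4031 vs commanded 6.4031 ⇒ taut

1, 3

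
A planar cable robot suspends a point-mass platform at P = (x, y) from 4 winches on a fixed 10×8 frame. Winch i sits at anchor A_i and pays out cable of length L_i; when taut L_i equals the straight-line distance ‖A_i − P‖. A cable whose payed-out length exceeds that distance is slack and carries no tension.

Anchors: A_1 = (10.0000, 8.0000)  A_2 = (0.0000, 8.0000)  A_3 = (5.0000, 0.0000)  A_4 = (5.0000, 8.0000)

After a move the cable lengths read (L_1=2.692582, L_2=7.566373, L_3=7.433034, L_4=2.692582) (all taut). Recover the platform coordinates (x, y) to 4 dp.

(7.5000, 7.0000)

each cable: (A_i−P)·(A_i−P) = L_i²; let q_i = ‖A_i‖²−L_i²
q_1 = 100.0000+64.0000−7.2500 = 156.7500
row 1: 20.0000x + 0.0000y = 150.0000  (q_2=6.7500)
row 2: 10.0000x + 16.0000y = 187.0000  (q_3=-30.2500)
row 3: 10.0000x + 0.0000y = 75.0000  (q_4=81.7500)
Cramer on rows 1–2 → x = 7.5000, y = 7.0000
check cable 4: ‖A_4−P‖² = 7.2500 ≈ L_4² = 7.2500 ✓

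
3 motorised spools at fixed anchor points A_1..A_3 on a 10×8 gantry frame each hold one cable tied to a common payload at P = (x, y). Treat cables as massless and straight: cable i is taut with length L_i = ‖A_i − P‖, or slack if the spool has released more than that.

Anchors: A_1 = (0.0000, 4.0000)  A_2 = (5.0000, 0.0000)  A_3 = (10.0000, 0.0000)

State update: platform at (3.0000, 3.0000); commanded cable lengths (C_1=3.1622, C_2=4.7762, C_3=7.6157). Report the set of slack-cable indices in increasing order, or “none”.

i=1: geometric 3.1623 vs commanded 3.1622 ⇒ taut
i=2: geometric 3.6056 vs commanded 4.7762 ⇒ slack
i=3: geometric 7.6158 vs commanded 7.6157 ⇒ taut

2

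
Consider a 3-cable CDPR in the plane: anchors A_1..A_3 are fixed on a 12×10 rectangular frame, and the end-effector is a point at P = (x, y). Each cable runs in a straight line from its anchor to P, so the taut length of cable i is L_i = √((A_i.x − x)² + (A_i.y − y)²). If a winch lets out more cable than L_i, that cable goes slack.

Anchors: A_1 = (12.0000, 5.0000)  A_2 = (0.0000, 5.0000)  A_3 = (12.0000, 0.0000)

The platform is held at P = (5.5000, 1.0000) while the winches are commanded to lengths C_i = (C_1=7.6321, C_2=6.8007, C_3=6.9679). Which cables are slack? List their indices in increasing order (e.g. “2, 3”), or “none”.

3

cable 1: √((6.5000)²+(4.0000)²)=7.6322, C_1=7.6321: taut
cable 2: √((-5.5000)²+(4.0000)²)=6.8007, C_2=6.8007: taut
cable 3: √((6.5000)²+(-1.0000)²)=6.5765, C_3=6.9679: slack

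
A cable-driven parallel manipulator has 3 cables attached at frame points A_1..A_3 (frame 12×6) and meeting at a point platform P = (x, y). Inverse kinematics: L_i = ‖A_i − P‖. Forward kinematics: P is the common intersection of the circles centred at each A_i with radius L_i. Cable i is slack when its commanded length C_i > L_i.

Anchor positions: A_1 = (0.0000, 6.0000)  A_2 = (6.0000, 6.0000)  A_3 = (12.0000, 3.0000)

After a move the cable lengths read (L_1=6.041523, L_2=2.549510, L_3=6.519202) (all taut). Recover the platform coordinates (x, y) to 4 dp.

(5.5000, 3.5000)

circle eqns → linear via eq_j − eq_1; set k_j = A_j·A_j − L_j²
k_1 = 0.0000+36.0000−36.5000 = -0.5000
-12.0000·x + 0.0000·y = k_1−k_2 = -66.0000
-24.0000·x + 6.0000·y = k_1−k_3 = -111.0000
solve first two rows → x=5.5000, y=3.5000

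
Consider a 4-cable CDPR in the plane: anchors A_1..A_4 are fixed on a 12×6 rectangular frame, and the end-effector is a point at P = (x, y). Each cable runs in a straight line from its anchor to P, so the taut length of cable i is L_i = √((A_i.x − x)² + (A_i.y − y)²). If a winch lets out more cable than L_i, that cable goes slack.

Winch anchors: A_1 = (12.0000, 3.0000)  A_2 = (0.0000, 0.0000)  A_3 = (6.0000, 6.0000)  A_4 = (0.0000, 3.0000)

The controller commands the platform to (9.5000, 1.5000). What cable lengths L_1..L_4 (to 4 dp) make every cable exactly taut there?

cable 1: Δx=2.5000, Δy=1.5000; L_1 = √(Δx²+Δy²) = 2.9155
cable 2: Δx=-9.5000, Δy=-1.5000; L_2 = √(Δx²+Δy²) = 9.6177
cable 3: Δx=-3.5000, Δy=4.5000; L_3 = √(Δx²+Δy²) = 5.7009
cable 4: Δx=-9.5000, Δy=1.5000; L_4 = √(Δx²+Δy²) = 9.6177

(2.9155, 9.6177, 5.7009, 9.6177)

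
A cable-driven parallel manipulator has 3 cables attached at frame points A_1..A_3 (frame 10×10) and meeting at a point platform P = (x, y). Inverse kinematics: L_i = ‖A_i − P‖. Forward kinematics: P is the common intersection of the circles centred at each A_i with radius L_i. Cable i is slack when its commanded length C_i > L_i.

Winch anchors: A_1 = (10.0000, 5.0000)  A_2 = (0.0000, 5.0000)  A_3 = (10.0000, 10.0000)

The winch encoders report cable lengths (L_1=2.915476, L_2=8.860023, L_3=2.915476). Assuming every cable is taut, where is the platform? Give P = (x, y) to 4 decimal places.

(8.5000, 7.5000)

each cable: (A_i−P)·(A_i−P) = L_i²; let c_i = ‖A_i‖²−L_i²
c_1 = 100.0000+25.0000−8.5000 = 116.5000
row 1: 20.0000x + 0.0000y = 170.0000  (c_2=-53.5000)
row 2: 0.0000x − 10.0000y = -75.0000  (c_3=191.5000)
Cramer on rows 1–2 → x = 8.5000, y = 7.5000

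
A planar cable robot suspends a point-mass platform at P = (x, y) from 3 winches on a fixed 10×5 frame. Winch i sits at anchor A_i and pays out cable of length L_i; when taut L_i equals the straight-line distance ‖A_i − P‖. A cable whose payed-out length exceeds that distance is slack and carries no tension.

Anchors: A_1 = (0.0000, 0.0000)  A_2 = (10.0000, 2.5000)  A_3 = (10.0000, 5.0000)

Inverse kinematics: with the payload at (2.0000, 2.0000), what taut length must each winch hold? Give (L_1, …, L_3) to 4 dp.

L_1 = √((0.0000−2.0000)² + (0.0000−2.0000)²) = 2.8284
L_2 = √((10.0000−2.0000)² + (2.5000−2.0000)²) = 8.0156
L_3 = √((10.0000−2.0000)² + (5.0000−2.0000)²) = 8.5440

(2.8284, 8.0156, 8.5440)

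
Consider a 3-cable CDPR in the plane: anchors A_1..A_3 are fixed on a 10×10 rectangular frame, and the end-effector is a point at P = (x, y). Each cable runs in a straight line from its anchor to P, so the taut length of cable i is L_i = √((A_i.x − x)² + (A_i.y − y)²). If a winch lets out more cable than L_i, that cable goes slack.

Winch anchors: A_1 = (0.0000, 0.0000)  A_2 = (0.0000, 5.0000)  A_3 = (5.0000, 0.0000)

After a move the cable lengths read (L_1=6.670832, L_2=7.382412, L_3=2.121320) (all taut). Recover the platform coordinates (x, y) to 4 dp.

each cable: (A_i−P)·(A_i−P) = L_i²; let q_i = ‖A_i‖²−L_i²
q_1 = 0.0000+0.0000−44.5000 = -44.5000
row 1: 0.0000x − 10.0000y = -15.0000  (q_2=-29.5000)
row 2: -10.0000x + 0.0000y = -65.0000  (q_3=20.5000)
Cramer on rows 1–2 → x = 6.5000, y = 1.5000

(6.5000, 1.5000)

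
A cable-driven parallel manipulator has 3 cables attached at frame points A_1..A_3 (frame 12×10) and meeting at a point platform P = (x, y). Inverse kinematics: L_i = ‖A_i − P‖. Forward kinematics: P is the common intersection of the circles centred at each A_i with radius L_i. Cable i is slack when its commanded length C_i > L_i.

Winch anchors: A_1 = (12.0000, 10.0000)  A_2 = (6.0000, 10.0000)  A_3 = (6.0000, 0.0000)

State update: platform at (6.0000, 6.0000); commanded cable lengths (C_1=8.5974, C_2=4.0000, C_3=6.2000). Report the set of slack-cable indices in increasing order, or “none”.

cable 1: L_1 = ‖A_1−P‖ = 7.2111;  C_1 = 8.5974 → slack
cable 2: L_2 = ‖A_2−P‖ = 4.0000;  C_2 = 4.0000 → taut
cable 3: L_3 = ‖A_3−P‖ = 6.0000;  C_3 = 6.2000 → slack

1, 3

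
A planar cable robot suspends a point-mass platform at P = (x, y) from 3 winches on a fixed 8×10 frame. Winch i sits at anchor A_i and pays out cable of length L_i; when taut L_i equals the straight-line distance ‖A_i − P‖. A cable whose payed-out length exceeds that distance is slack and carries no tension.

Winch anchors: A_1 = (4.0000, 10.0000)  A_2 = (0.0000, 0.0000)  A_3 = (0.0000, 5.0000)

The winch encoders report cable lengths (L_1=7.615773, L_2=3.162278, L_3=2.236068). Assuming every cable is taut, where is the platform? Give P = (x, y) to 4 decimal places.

circle eqns → linear via eq_j − eq_1; set c_j = A_j·A_j − L_j²
c_1 = 16.0000+100.0000−58.0000 = 58.0000
8.0000·x + 20.0000·y = c_1−c_2 = 68.0000
8.0000·x + 10.0000·y = c_1−c_3 = 38.0000
solve first two rows → x=1.0000, y=3.0000

(1.0000, 3.0000)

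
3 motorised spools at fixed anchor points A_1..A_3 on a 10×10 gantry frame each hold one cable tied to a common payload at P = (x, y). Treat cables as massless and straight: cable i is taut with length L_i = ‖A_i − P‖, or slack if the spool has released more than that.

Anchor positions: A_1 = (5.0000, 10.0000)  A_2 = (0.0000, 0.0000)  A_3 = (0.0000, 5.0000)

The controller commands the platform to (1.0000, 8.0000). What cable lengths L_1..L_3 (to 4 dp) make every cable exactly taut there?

L_1 = √((5.0000−1.0000)² + (10.0000−8.0000)²) = 4.4721
L_2 = √((0.0000−1.0000)² + (0.0000−8.0000)²) = 8.0623
L_3 = √((0.0000−1.0000)² + (5.0000−8.0000)²) = 3.1623

(4.4721, 8.0623, 3.1623)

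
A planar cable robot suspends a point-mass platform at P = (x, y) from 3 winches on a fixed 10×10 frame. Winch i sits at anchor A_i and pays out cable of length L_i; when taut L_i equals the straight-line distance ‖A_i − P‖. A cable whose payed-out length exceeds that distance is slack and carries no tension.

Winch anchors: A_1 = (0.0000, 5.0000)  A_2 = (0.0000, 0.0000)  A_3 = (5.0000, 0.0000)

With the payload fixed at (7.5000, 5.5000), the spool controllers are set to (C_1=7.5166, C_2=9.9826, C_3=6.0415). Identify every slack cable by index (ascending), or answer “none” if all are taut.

2

cable 1: √((-7.5000)²+(-0.5000)²)=7.5166, C_1=7.5166: taut
cable 2: √((-7.5000)²+(-5.5000)²)=9.3005, C_2=9.9826: slack
cable 3: √((-2.5000)²+(-5.5000)²)=6.0415, C_3=6.0415: taut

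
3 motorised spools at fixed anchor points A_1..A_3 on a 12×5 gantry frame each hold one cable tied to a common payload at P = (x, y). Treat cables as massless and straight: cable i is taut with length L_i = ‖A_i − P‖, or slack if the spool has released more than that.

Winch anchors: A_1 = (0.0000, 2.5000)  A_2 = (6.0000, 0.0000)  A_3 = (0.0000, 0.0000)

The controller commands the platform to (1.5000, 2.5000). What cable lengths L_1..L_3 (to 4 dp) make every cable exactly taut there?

(1.5000, 5.1478, 2.9155)

L_1: Δ = A_1−P = (-1.5000, 0.0000) → ‖Δ‖ = √2.2500 = 1.5000
L_2: Δ = A_2−P = (4.5000, -2.5000) → ‖Δ‖ = √26.5000 = 5.1478
L_3: Δ = A_3−P = (-1.5000, -2.5000) → ‖Δ‖ = √8.5000 = 2.9155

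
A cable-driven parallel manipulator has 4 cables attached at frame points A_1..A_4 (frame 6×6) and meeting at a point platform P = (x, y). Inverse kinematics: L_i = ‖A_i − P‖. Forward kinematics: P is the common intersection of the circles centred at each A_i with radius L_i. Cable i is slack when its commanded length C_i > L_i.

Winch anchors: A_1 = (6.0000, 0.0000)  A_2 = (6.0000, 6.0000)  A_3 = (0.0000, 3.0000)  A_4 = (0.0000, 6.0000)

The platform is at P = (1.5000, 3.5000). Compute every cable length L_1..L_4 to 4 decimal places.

(5.7009, 5.1478, 1.5811, 2.9155)

L_1 = √((6.0000−1.5000)² + (0.0000−3.5000)²) = 5.7009
L_2 = √((6.0000−1.5000)² + (6.0000−3.5000)²) = 5.1478
L_3 = √((0.0000−1.5000)² + (3.0000−3.5000)²) = 1.5811
L_4 = √((0.0000−1.5000)² + (6.0000−3.5000)²) = 2.9155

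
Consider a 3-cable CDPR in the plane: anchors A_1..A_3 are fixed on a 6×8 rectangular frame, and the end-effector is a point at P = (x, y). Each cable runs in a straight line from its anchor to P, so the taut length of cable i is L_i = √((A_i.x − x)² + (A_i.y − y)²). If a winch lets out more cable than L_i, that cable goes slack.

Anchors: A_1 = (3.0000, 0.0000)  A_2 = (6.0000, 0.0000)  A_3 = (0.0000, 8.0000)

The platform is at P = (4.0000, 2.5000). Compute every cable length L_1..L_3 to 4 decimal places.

L_1 = √((3.0000−4.0000)² + (0.0000−2.5000)²) = 2.6926
L_2 = √((6.0000−4.0000)² + (0.0000−2.5000)²) = 3.2016
L_3 = √((0.0000−4.0000)² + (8.0000−2.5000)²) = 6.8007

(2.6926, 3.2016, 6.8007)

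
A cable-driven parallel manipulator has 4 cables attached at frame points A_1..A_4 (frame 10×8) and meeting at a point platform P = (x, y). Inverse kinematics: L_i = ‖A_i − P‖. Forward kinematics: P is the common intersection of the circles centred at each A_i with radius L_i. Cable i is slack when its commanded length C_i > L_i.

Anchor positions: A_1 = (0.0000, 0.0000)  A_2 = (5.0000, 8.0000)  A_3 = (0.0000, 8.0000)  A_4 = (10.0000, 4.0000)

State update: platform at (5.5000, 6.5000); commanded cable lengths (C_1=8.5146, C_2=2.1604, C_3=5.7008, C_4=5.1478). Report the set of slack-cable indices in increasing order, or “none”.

2

cable 1: L_1 = ‖A_1−P‖ = 8.5147;  C_1 = 8.5146 → taut
cable 2: L_2 = ‖A_2−P‖ = 1.5811;  C_2 = 2.1604 → slack
cable 3: L_3 = ‖A_3−P‖ = 5.7009;  C_3 = 5.7008 → taut
cable 4: L_4 = ‖A_4−P‖ = 5.1478;  C_4 = 5.1478 → taut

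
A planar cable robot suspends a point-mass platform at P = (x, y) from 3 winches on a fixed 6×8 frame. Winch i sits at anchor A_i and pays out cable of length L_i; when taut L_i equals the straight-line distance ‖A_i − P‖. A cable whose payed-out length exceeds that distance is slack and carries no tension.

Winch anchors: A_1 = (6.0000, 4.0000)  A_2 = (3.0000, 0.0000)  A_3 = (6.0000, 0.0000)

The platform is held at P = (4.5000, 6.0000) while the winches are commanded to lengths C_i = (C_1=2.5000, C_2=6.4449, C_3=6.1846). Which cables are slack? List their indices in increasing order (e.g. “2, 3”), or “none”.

2

i=1: geometric 2.5000 vs commanded 2.5000 ⇒ taut
i=2: geometric 6.1847 vs commanded 6.4449 ⇒ slack
i=3: geometric 6.1847 vs commanded 6.1846 ⇒ taut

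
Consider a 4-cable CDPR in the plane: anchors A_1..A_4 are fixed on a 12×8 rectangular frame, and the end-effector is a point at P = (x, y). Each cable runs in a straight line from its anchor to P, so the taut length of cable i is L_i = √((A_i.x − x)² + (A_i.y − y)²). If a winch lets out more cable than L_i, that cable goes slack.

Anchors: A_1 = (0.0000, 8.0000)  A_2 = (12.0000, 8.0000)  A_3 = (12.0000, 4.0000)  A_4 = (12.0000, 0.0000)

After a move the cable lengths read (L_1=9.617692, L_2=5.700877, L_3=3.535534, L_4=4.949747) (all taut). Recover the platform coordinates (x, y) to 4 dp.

circle eqns → linear via eq_j − eq_1; set c_j = A_j·A_j − L_j²
c_1 = 0.0000+64.0000−92.5000 = -28.5000
-24.0000·x + 0.0000·y = c_1−c_2 = -204.0000
-24.0000·x + 8.0000·y = c_1−c_3 = -176.0000
-24.0000·x + 16.0000·y = c_1−c_4 = -148.0000
solve first two rows → x=8.5000, y=3.5000
check cable 4: ‖A_4−P‖² = 24.5000 ≈ L_4² = 24.5000 ✓

(8.5000, 3.5000)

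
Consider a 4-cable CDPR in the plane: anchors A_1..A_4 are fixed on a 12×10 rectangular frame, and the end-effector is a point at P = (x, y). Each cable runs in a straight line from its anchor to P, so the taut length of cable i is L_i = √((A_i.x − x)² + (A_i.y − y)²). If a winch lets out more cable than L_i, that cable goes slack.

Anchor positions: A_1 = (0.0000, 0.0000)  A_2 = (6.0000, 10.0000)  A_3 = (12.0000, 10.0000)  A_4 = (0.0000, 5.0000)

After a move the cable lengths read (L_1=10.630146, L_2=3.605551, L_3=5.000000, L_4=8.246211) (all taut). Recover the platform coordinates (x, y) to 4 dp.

(8.0000, 7.0000)

expand ‖A_i−P‖²=L_i² and subtract eq 1 (k_i ≔ ‖A_i‖²−L_i²)
k_1 = 0.0000+0.0000−113.0000 = -113.0000
eq1−eq2 → [-12.0000  -20.0000]·P = -236.0000
eq1−eq3 → [-24.0000  -20.0000]·P = -332.0000
eq1−eq4 → [0.0000  -10.0000]·P = -70.0000
2×2 solve → P = (8.0000, 7.0000)
check cable 4: ‖A_4−P‖² = 68.0000 ≈ L_4² = 68.0000 ✓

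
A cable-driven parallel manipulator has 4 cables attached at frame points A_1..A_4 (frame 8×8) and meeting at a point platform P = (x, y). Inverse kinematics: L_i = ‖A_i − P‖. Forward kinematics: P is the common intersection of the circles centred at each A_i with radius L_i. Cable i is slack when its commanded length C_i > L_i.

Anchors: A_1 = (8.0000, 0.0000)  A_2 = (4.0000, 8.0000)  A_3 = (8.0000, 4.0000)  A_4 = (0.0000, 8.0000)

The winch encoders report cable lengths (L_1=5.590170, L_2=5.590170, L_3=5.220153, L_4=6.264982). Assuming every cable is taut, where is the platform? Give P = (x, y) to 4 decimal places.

expand ‖A_i−P‖²=L_i² and subtract eq 1 (k_i ≔ ‖A_i‖²−L_i²)
k_1 = 64.0000+0.0000−31.2500 = 32.7500
eq1−eq2 → [8.0000  -16.0000]·P = -16.0000
eq1−eq3 → [0.0000  -8.0000]·P = -20.0000
eq1−eq4 → [16.0000  -16.0000]·P = 8.0000
2×2 solve → P = (3.0000, 2.5000)
check cable 4: ‖A_4−P‖² = 39.2500 ≈ L_4² = 39.2500 ✓

(3.0000, 2.5000)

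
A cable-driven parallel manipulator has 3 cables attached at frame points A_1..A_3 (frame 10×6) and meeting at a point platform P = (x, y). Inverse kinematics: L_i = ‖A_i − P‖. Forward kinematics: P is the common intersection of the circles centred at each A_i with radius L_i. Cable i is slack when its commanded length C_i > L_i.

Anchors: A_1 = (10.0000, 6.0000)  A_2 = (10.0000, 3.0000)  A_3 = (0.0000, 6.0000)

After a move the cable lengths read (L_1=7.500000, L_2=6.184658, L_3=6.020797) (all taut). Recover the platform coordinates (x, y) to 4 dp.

each cable: (A_i−P)·(A_i−P) = L_i²; let q_i = ‖A_i‖²−L_i²
q_1 = 100.0000+36.0000−56.2500 = 79.7500
row 1: 0.0000x + 6.0000y = 9.0000  (q_2=70.7500)
row 2: 20.0000x + 0.0000y = 80.0000  (q_3=-0.2500)
Cramer on rows 1–2 → x = 4.0000, y = 1.5000

(4.0000, 1.5000)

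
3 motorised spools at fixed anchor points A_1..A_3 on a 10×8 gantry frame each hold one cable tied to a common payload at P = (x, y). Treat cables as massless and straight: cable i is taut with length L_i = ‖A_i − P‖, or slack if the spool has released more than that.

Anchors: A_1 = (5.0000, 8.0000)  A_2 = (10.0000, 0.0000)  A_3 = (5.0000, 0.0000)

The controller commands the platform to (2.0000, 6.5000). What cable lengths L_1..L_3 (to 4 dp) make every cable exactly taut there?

L_1 = √((5.0000−2.0000)² + (8.0000−6.5000)²) = 3.3541
L_2 = √((10.0000−2.0000)² + (0.0000−6.5000)²) = 10.3078
L_3 = √((5.0000−2.0000)² + (0.0000−6.5000)²) = 7.1589

(3.3541, 10.3078, 7.1589)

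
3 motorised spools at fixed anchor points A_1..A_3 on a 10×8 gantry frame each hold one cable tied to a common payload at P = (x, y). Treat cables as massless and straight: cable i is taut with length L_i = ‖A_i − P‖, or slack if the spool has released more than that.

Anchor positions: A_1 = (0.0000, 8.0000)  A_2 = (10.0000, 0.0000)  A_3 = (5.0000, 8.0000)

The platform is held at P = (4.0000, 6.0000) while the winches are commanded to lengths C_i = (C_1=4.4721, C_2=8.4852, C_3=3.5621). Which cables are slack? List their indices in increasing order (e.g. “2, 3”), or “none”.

3

cable 1: √((-4.0000)²+(2.0000)²)=4.4721, C_1=4.4721: taut
cable 2: √((6.0000)²+(-6.0000)²)=8.4853, C_2=8.4852: taut
cable 3: √((1.0000)²+(2.0000)²)=2.2361, C_3=3.5621: slack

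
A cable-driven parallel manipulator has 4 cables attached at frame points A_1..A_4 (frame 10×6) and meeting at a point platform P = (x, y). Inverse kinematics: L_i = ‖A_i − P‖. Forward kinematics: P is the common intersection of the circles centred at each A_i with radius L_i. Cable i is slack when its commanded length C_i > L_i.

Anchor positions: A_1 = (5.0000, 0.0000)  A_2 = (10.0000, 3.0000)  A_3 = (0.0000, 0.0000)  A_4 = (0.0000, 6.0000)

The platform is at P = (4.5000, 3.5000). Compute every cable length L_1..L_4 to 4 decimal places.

(3.5355, 5.5227, 5.7009, 5.1478)

cable 1: Δx=0.5000, Δy=-3.5000; L_1 = √(Δx²+Δy²) = 3.5355
cable 2: Δx=5.5000, Δy=-0.5000; L_2 = √(Δx²+Δy²) = 5.5227
cable 3: Δx=-4.5000, Δy=-3.5000; L_3 = √(Δx²+Δy²) = 5.7009
cable 4: Δx=-4.5000, Δy=2.5000; L_4 = √(Δx²+Δy²) = 5.1478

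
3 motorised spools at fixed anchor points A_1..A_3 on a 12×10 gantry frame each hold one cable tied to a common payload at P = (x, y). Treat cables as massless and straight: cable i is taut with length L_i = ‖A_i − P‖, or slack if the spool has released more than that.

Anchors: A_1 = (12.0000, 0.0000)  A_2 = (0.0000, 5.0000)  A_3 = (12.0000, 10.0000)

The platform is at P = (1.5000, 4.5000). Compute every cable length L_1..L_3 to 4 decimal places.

(11.4237, 1.5811, 11.8533)

L_1: Δ = A_1−P = (10.5000, -4.5000) → ‖Δ‖ = √130.5000 = 11.4237
L_2: Δ = A_2−P = (-1.5000, 0.5000) → ‖Δ‖ = √2.5000 = 1.5811
L_3: Δ = A_3−P = (10.5000, 5.5000) → ‖Δ‖ = √140.5000 = 11.8533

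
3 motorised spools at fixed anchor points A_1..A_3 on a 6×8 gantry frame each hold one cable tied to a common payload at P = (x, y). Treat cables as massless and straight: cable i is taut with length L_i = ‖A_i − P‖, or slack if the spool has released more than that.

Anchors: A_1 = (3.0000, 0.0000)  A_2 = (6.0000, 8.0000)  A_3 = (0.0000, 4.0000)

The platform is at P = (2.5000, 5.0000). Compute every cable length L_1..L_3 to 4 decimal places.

L_1 = √((3.0000−2.5000)² + (0.0000−5.0000)²) = 5.0249
L_2 = √((6.0000−2.5000)² + (8.0000−5.0000)²) = 4.6098
L_3 = √((0.0000−2.5000)² + (4.0000−5.0000)²) = 2.6926

(5.0249, 4.6098, 2.6926)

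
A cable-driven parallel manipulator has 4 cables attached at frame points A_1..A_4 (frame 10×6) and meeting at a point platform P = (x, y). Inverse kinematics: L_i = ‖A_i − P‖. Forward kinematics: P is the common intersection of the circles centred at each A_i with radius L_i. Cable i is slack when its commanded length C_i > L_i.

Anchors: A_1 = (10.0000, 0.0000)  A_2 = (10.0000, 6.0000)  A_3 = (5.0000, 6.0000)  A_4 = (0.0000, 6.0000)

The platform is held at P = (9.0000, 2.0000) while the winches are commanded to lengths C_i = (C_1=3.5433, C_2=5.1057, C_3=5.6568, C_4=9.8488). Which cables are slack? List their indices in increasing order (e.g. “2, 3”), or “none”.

cable 1: √((1.0000)²+(-2.0000)²)=2.2361, C_1=3.5433: slack
cable 2: √((1.0000)²+(4.0000)²)=4.1231, C_2=5.1057: slack
cable 3: √((-4.0000)²+(4.0000)²)=5.6569, C_3=5.6568: taut
cable 4: √((-9.0000)²+(4.0000)²)=9.8489, C_4=9.8488: taut

1, 2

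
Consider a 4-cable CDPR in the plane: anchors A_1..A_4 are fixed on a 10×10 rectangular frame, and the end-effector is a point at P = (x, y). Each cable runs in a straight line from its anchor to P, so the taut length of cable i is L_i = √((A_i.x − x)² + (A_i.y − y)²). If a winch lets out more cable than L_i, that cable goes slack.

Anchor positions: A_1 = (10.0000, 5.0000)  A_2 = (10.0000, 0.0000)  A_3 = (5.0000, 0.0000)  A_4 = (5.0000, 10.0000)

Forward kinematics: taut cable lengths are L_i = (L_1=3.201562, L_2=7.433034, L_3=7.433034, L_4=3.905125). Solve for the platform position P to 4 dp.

circle eqns → linear via eq_j − eq_1; set c_j = A_j·A_j − L_j²
c_1 = 100.0000+25.0000−10.2500 = 114.7500
0.0000·x + 10.0000·y = c_1−c_2 = 70.0000
10.0000·x + 10.0000·y = c_1−c_3 = 145.0000
10.0000·x − 10.0000·y = c_1−c_4 = 5.0000
solve first two rows → x=7.5000, y=7.0000
check cable 4: ‖A_4−P‖² = 15.2500 ≈ L_4² = 15.2500 ✓

(7.5000, 7.0000)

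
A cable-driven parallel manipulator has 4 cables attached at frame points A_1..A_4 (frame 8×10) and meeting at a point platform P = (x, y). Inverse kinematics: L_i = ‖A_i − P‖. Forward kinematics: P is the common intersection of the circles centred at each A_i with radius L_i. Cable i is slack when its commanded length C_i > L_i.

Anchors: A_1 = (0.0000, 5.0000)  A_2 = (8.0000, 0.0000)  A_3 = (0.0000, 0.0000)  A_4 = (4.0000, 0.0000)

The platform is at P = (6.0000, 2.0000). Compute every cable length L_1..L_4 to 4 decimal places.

L_1 = √((0.0000−6.0000)² + (5.0000−2.0000)²) = 6.7082
L_2 = √((8.0000−6.0000)² + (0.0000−2.0000)²) = 2.8284
L_3 = √((0.0000−6.0000)² + (0.0000−2.0000)²) = 6.3246
L_4 = √((4.0000−6.0000)² + (0.0000−2.0000)²) = 2.8284

(6.7082, 2.8284, 6.3246, 2.8284)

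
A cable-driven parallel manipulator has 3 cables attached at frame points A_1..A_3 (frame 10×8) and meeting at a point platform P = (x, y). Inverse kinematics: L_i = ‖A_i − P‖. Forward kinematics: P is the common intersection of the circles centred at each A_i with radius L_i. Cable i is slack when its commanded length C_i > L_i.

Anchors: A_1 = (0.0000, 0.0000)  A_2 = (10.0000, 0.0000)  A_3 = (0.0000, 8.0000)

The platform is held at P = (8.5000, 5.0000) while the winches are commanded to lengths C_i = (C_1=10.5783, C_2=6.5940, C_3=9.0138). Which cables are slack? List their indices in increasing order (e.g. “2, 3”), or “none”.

1, 2

cable 1: L_1 = ‖A_1−P‖ = 9.8615;  C_1 = 10.5783 → slack
cable 2: L_2 = ‖A_2−P‖ = 5.2202;  C_2 = 6.5940 → slack
cable 3: L_3 = ‖A_3−P‖ = 9.0139;  C_3 = 9.0138 → taut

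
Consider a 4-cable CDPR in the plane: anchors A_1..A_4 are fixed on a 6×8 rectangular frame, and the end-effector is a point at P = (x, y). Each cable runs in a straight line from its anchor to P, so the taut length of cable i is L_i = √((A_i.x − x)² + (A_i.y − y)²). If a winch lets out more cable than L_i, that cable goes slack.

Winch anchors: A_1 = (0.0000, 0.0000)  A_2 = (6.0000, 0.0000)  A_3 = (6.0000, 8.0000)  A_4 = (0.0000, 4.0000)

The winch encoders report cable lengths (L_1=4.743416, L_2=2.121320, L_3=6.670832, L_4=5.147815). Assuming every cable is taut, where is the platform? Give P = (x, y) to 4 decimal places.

(4.5000, 1.5000)

circle eqns → linear via eq_j − eq_1; set k_j = A_j·A_j − L_j²
k_1 = 0.0000+0.0000−22.5000 = -22.5000
-12.0000·x + 0.0000·y = k_1−k_2 = -54.0000
-12.0000·x − 16.0000·y = k_1−k_3 = -78.0000
0.0000·x − 8.0000·y = k_1−k_4 = -12.0000
solve first two rows → x=4.5000, y=1.5000
check cable 4: ‖A_4−P‖² = 26.5000 ≈ L_4² = 26.5000 ✓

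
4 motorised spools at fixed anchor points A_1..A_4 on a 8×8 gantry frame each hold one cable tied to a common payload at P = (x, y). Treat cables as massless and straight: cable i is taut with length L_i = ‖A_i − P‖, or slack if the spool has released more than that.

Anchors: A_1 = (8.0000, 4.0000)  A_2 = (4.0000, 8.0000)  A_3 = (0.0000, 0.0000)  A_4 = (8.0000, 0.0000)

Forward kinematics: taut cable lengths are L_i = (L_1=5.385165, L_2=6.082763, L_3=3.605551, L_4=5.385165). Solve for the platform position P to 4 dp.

(3.0000, 2.0000)

each cable: (A_i−P)·(A_i−P) = L_i²; let k_i = ‖A_i‖²−L_i²
k_1 = 64.0000+16.0000−29.0000 = 51.0000
row 1: 8.0000x − 8.0000y = 8.0000  (k_2=43.0000)
row 2: 16.0000x + 8.0000y = 64.0000  (k_3=-13.0000)
row 3: 0.0000x + 8.0000y = 16.0000  (k_4=35.0000)
Cramer on rows 1–2 → x = 3.0000, y = 2.0000
check cable 4: ‖A_4−P‖² = 29.0000 ≈ L_4² = 29.0000 ✓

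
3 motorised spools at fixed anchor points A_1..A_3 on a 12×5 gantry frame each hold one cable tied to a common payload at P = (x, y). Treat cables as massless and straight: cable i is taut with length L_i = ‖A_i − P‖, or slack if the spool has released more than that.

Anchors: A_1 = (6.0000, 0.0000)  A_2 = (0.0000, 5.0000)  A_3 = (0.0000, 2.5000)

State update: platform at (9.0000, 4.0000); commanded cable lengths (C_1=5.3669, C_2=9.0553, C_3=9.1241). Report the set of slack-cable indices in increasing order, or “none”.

1

cable 1: √((-3.0000)²+(-4.0000)²)=5.0000, C_1=5.3669: slack
cable 2: √((-9.0000)²+(1.0000)²)=9.0554, C_2=9.0553: taut
cable 3: √((-9.0000)²+(-1.5000)²)=9.1241, C_3=9.1241: taut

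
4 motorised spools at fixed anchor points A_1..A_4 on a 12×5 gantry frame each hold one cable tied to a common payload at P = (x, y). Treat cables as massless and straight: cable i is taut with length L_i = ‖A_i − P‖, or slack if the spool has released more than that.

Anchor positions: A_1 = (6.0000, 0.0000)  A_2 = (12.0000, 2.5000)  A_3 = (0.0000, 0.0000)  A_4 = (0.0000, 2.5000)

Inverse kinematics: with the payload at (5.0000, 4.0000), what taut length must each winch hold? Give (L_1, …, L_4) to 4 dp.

(4.1231, 7.1589, 6.4031, 5.2202)

cable 1: Δx=1.0000, Δy=-4.0000; L_1 = √(Δx²+Δy²) = 4.1231
cable 2: Δx=7.0000, Δy=-1.5000; L_2 = √(Δx²+Δy²) = 7.1589
cable 3: Δx=-5.0000, Δy=-4.0000; L_3 = √(Δx²+Δy²) = 6.4031
cable 4: Δx=-5.0000, Δy=-1.5000; L_4 = √(Δx²+Δy²) = 5.2202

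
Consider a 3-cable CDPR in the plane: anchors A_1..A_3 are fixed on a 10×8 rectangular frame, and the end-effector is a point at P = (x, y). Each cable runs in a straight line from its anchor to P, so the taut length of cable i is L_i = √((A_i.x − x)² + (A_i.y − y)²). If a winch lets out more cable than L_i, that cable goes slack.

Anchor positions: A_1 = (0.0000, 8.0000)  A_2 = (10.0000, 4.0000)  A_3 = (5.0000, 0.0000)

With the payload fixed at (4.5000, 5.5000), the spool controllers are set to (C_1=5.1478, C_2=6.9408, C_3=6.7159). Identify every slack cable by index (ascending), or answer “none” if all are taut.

cable 1: √((-4.5000)²+(2.5000)²)=5.1478, C_1=5.1478: taut
cable 2: √((5.5000)²+(-1.5000)²)=5.7009, C_2=6.9408: slack
cable 3: √((0.5000)²+(-5.5000)²)=5.5227, C_3=6.7159: slack

2, 3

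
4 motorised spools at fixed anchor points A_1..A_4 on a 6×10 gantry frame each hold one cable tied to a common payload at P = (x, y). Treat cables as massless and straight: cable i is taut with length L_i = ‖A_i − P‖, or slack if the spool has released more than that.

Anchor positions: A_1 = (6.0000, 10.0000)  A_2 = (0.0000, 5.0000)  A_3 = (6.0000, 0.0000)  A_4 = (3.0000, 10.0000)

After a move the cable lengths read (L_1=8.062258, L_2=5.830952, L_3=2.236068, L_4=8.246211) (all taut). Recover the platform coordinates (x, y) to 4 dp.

(5.0000, 2.0000)

circle eqns → linear via eq_j − eq_1; set k_j = A_j·A_j − L_j²
k_1 = 36.0000+100.0000−65.0000 = 71.0000
12.0000·x + 10.0000·y = k_1−k_2 = 80.0000
0.0000·x + 20.0000·y = k_1−k_3 = 40.0000
6.0000·x + 0.0000·y = k_1−k_4 = 30.0000
solve first two rows → x=5.0000, y=2.0000
check cable 4: ‖A_4−P‖² = 68.0000 ≈ L_4² = 68.0000 ✓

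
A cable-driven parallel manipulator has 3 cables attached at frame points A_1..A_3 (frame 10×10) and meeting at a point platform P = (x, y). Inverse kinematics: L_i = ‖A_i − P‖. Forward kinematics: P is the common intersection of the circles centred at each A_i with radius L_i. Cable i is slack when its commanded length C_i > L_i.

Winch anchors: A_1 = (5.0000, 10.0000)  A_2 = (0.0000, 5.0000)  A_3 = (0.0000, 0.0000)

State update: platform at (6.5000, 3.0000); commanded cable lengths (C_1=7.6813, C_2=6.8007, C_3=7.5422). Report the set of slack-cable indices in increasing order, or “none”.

1, 3

i=1: geometric 7.1589 vs commanded 7.6813 ⇒ slack
i=2: geometric 6.8007 vs commanded 6.8007 ⇒ taut
i=3: geometric 7.1589 vs commanded 7.5422 ⇒ slack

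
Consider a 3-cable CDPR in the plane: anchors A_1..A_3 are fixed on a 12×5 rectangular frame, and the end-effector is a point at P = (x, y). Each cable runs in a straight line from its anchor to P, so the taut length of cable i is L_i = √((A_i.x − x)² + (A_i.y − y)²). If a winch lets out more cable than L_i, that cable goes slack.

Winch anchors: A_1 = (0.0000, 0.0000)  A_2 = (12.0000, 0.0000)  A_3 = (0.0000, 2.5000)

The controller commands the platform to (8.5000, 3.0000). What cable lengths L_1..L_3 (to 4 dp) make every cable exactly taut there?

L_1: Δ = A_1−P = (-8.5000, -3.0000) → ‖Δ‖ = √81.2500 = 9.0139
L_2: Δ = A_2−P = (3.5000, -3.0000) → ‖Δ‖ = √21.2500 = 4.6098
L_3: Δ = A_3−P = (-8.5000, -0.5000) → ‖Δ‖ = √72.5000 = 8.5147

(9.0139, 4.6098, 8.5147)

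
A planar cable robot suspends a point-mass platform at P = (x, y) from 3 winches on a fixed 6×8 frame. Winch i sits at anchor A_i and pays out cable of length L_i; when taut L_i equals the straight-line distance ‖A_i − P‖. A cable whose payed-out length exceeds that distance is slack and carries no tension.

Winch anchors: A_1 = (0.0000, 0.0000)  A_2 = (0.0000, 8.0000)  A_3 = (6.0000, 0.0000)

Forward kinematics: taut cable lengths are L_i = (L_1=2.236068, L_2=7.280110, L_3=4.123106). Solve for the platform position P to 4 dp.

(2.0000, 1.0000)

circle eqns → linear via eq_j − eq_1; set c_j = A_j·A_j − L_j²
c_1 = 0.0000+0.0000−5.0000 = -5.0000
0.0000·x − 16.0000·y = c_1−c_2 = -16.0000
-12.0000·x + 0.0000·y = c_1−c_3 = -24.0000
solve first two rows → x=2.0000, y=1.0000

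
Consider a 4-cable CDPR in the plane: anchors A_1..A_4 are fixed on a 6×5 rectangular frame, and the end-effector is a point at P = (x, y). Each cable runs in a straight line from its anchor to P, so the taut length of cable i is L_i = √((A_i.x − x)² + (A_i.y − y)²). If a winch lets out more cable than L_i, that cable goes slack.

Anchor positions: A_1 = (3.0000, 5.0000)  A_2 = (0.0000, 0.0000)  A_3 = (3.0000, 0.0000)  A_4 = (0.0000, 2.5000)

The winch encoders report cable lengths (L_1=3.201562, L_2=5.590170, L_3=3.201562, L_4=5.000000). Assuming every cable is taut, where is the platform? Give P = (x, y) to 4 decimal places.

(5.0000, 2.5000)

expand ‖A_i−P‖²=L_i² and subtract eq 1 (k_i ≔ ‖A_i‖²−L_i²)
k_1 = 9.0000+25.0000−10.2500 = 23.7500
eq1−eq2 → [6.0000  10.0000]·P = 55.0000
eq1−eq3 → [0.0000  10.0000]·P = 25.0000
eq1−eq4 → [6.0000  5.0000]·P = 42.5000
2×2 solve → P = (5.0000, 2.5000)
check cable 4: ‖A_4−P‖² = 25.0000 ≈ L_4² = 25.0000 ✓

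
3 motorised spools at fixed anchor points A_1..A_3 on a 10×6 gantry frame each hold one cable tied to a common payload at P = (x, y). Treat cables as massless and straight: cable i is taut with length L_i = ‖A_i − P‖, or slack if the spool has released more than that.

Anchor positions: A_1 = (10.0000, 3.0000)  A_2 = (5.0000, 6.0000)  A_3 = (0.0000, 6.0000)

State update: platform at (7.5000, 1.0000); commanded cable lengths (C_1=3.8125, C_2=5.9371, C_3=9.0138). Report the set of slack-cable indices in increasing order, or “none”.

1, 2

cable 1: √((2.5000)²+(2.0000)²)=3.2016, C_1=3.8125: slack
cable 2: √((-2.5000)²+(5.0000)²)=5.5902, C_2=5.9371: slack
cable 3: √((-7.5000)²+(5.0000)²)=9.0139, C_3=9.0138: taut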